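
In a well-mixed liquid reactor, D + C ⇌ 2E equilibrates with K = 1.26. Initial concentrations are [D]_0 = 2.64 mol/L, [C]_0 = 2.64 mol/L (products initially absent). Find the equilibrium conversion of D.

X = 0.359

Let X = conversion of D; extent ξ = 2.64·X mol/L.
Concentrations: [D] = 2.64 − 2.64X; [C] = 2.64 − 2.64X; [E] = 5.28X.
K = [E]^2 / ([D] [C]).
Solving K = 1.26 for X ∈ (0,1): X = 0.359.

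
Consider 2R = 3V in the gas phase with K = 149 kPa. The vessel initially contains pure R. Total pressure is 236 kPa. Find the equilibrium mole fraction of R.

Take 1 mol R as basis and let X be its fractional conversion, so ξ = 0.5X.
Mole table: n_R = 1 − X; n_V = 1.5X.
Total moles n_T = 1 + 0.5X.
With p_i = (n_i/n_T)P, K = p_V^3 / (p_R^2).
Setting this equal to 149 kPa and taking the physical root (0 < X < 1) gives X = 0.423.
Then n_R = 0.577, n_T = 1.21, so y_R = 0.477.

y_R = 0.477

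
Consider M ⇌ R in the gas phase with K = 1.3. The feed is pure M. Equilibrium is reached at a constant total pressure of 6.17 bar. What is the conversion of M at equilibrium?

X = 0.565

Take 1 mol M as basis and let X be its fractional conversion, so ξ = X.
Moles: n_M = 1 − X; n_R = X.
Total moles n_T = 1 (Δν = 0, constant).
y_i = n_i/n_T, p_i = y_i·P. K = p_R / (p_M).
Setting this equal to 1.3 and taking the physical root (0 < X < 1) gives X = 0.565.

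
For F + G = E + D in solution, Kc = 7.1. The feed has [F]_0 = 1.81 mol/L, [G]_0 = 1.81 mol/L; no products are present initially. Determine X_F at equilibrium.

X = 0.727

Let X = conversion of F; extent ξ = 1.81·X mol/L.
Concentrations: [F] = 1.81 − 1.81X; [G] = 1.81 − 1.81X; [E] = 1.81X; [D] = 1.81X.
Kc = [E] [D] / ([F] [G]).
Equating to 7.1: the physical root is X = 0.727.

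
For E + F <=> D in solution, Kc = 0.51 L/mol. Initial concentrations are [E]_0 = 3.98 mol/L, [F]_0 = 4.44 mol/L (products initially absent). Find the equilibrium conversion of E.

Let X = conversion of E; extent ξ = 3.98·X mol/L.
Concentrations: [E] = 3.98 − 3.98X; [F] = 4.44 − 3.98X; [D] = 3.98X.
Kc = [D] / ([E] [F]).
Equating to 0.51 L/mol: the physical root is X = 0.539.

X = 0.539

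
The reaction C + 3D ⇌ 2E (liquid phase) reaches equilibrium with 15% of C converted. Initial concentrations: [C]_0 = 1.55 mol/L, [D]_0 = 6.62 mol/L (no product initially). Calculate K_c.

K_c = 0.00079 (mol/L)^-2

Let X = conversion of C.
Concentrations: [C] = 1.55 − 1.55X; [D] = 6.62 − 4.65X; [E] = 3.1X.
At X = 0.15: [C] = 1.32, [D] = 5.92, [E] = 0.465.
K_c = [E]^2 / ([C] [D]^3) = 0.00079 (mol/L)^-2.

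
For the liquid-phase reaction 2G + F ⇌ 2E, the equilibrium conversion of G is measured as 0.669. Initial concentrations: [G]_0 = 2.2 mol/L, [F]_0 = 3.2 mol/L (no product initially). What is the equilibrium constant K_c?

K_c = 1.66 L/mol

Let X = conversion of G.
Concentrations: [G] = 2.2 − 2.2X; [F] = 3.2 − 1.1X; [E] = 2.2X.
At X = 0.669: [G] = 0.728, [F] = 2.46, [E] = 1.47.
K_c = [E]^2 / ([G]^2 [F]) = 1.66 L/mol.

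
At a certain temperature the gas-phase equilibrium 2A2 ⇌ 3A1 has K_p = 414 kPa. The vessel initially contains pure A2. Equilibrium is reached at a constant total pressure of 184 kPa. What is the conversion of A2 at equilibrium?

X = 0.554

Let X = conversion of A2 (basis 1 mol A2); extent of reaction ξ = 0.5X.
Mole table: n_A2 = 1 − X; n_A1 = 1.5X.
Total moles n_T = 1 + 0.5X.
With p_i = (n_i/n_T)P, K_p = p_A1^3 / (p_A2^2).
This yields a degree-3 equation in X; solving on (0,1), X = 0.554.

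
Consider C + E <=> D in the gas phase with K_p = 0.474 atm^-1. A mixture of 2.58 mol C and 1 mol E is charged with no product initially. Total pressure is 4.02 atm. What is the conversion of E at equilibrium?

Let X = conversion of E (basis 1 mol E); extent of reaction ξ = X.
Moles: n_C = 2.58 − X; n_E = 1 − X; n_D = X.
n_T = Σnᵢ = 3.58 − X.
y_i = n_i/n_T, p_i = y_i·P. K_p = p_D / (p_C p_E).
This yields a degree-2 equation in X; solving on (0,1), X = 0.560.

X = 0.560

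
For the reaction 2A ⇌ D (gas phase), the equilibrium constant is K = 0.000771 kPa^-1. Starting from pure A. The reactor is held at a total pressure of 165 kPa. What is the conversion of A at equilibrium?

X = 0.186

Take 1 mol A as basis and let X be its fractional conversion, so ξ = 0.5X.
Species balance: n_A = 1 − X; n_D = 0.5X.
n_T = Σnᵢ = 1 − 0.5X.
Mole fractions y_i = n_i/n_T; K = p_D / (p_A^2) with p_i = y_i·P.
Setting this equal to 0.000771 kPa^-1 and taking the physical root (0 < X < 1) gives X = 0.186.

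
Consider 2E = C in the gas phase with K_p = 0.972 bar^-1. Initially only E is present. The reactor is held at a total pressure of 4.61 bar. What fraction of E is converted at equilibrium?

X = 0.770

Take 1 mol E as basis and let X be its fractional conversion, so ξ = 0.5X.
Species balance: n_E = 1 − X; n_C = 0.5X.
n_T = Σnᵢ = 1 − 0.5X.
y_i = n_i/n_T, p_i = y_i·P. K_p = p_C / (p_E^2).
Equating to 0.972 bar^-1 and solving on 0 < X < 1: X = 0.770.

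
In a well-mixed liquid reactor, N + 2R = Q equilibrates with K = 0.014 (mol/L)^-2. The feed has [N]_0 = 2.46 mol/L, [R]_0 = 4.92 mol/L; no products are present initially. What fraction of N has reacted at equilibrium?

X = 0.184

Let X = conversion of N; extent ξ = 2.46·X mol/L.
Concentrations: [N] = 2.46 − 2.46X; [R] = 4.92 − 4.92X; [Q] = 2.46X.
K = [Q] / ([N] [R]^2).
Solving K = 0.014 for X ∈ (0,1): X = 0.184.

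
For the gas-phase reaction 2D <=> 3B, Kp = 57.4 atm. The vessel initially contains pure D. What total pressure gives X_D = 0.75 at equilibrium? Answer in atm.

Let X = conversion of D (basis 1 mol D); extent of reaction ξ = 0.5X.
Mole table: n_D = 1 − X; n_B = 1.5X.
Summing: n_T = 1 + 0.5X.
Kp = p_B^3 / (p_D^2) with p_i = (n_i/n_T)·P.
At X = 0.75: the mole-fraction product g(X) = Π y_i^ν_i = 16.57. Since Kp = g(X)·P^{1}, P = (Kp/g)^(1/1) = (57.4/16.57)^(1/1) = 3.46 atm.

P = 3.46 atm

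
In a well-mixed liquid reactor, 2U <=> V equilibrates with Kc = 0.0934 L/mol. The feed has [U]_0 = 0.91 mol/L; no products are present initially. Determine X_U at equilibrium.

X = 0.129

Let X = conversion of U; extent ξ = 0.91X/2 mol/L.
Concentrations: [U] = 0.91 − 0.91X; [V] = 0.455X.
Kc = [V] / ([U]^2).
This equals 0.0934 at X = 0.129 (the root in 0 < X < 1).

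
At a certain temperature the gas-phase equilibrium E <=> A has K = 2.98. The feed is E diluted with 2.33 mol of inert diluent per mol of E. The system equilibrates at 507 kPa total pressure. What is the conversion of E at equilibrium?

X = 0.749

Let X = conversion of E (basis 1 mol E); extent of reaction ξ = X.
At extent ξ: n_E = 1 − X; n_A = X; n_I = 2.33 (inert).
Total moles n_T = 3.33 (Δν = 0, constant).
Mole fractions y_i = n_i/n_T; K = p_A / (p_E) with p_i = y_i·P.
Setting this equal to 2.98 and taking the physical root (0 < X < 1) gives X = 0.749.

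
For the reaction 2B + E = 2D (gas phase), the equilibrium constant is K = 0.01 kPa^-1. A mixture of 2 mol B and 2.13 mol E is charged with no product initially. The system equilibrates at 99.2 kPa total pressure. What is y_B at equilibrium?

Let X = conversion of B (basis 2 mol B); extent of reaction ξ = X.
Mole table: n_B = 2 − 2X; n_E = 2.13 − X; n_D = 2X.
n_T = Σnᵢ = 4.13 − X.
Mole fractions y_i = n_i/n_T; K = p_D^2 / (p_B^2 p_E) with p_i = y_i·P.
Equating to 0.01 kPa^-1 and solving on 0 < X < 1: X = 0.404.
Then n_B = 1.19, n_T = 3.73, so y_B = 0.320.

y_B = 0.320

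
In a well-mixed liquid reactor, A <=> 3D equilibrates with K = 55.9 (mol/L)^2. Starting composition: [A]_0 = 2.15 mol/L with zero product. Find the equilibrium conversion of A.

X = 0.575

Let X = conversion of A; extent ξ = 2.15·X mol/L.
Concentrations: [A] = 2.15 − 2.15X; [D] = 6.45X.
K = [D]^3 / ([A]).
Solving K = 55.9 for X ∈ (0,1): X = 0.575.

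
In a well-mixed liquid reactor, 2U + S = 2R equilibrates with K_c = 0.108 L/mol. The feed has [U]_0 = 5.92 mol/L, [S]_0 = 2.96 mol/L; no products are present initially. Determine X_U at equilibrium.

Let X = conversion of U; extent ξ = 5.92X/2 mol/L.
Concentrations: [U] = 5.92 − 5.92X; [S] = 2.96 − 2.96X; [R] = 5.92X.
K_c = [R]^2 / ([U]^2 [S]).
Setting equal to 0.108 and solving for X on (0,1) gives X = 0.318.

X = 0.318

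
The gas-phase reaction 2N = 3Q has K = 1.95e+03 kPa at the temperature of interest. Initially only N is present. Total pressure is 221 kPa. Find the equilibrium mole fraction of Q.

Basis: 1 mol N initially; let X = conversion of N. Extent ξ = 0.5X.
At extent ξ: n_N = 1 − X; n_Q = 1.5X.
n_T = Σnᵢ = 1 + 0.5X.
With p_i = (n_i/n_T)P, K = p_Q^3 / (p_N^2).
Substituting and setting equal to 1.95e+03 kPa gives a polynomial in X; the root in (0,1) is X = 0.693.
Then n_Q = 1.04, n_T = 1.35, so y_Q = 0.772.

y_Q = 0.772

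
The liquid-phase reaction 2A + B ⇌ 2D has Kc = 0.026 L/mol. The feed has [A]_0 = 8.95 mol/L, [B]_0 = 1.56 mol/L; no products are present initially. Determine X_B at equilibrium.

X = 0.390

Let X = conversion of B; extent ξ = 1.56·X mol/L.
Concentrations: [A] = 8.95 − 3.12X; [B] = 1.56 − 1.56X; [D] = 3.12X.
Kc = [D]^2 / ([A]^2 [B]).
Solving Kc = 0.026 for X ∈ (0,1): X = 0.390.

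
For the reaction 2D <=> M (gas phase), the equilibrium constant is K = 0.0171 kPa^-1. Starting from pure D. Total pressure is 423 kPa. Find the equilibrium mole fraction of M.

y_M = 0.691

Basis: 1 mol D initially; let X = conversion of D. Extent ξ = 0.5X.
At extent ξ: n_D = 1 − X; n_M = 0.5X.
Total moles n_T = 1 − 0.5X.
y_i = n_i/n_T, p_i = y_i·P. K = p_M / (p_D^2).
This yields a degree-2 equation in X; solving on (0,1), X = 0.817.
Then n_M = 0.409, n_T = 0.591, so y_M = 0.691.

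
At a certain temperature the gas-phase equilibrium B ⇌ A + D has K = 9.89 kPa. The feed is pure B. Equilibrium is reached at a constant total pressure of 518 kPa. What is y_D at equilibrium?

y_D = 0.120

Let X = conversion of B (basis 1 mol B); extent of reaction ξ = X.
Moles: n_B = 1 − X; n_A = X; n_D = X.
n_T = Σnᵢ = 1 + X.
Mole fractions y_i = n_i/n_T; K = p_A p_D / (p_B) with p_i = y_i·P.
Equating to 9.89 kPa and solving on 0 < X < 1: X = 0.137.
Then n_D = 0.137, n_T = 1.14, so y_D = 0.120.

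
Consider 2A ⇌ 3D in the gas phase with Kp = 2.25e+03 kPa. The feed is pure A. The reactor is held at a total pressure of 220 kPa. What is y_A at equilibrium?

y_A = 0.217

Basis: 1 mol A initially; let X = conversion of A. Extent ξ = 0.5X.
Species balance: n_A = 1 − X; n_D = 1.5X.
Total moles n_T = 1 + 0.5X.
y_i = n_i/n_T, p_i = y_i·P. Kp = p_D^3 / (p_A^2).
This yields a degree-3 equation in X; solving on (0,1), X = 0.707.
Then n_A = 0.293, n_T = 1.35, so y_A = 0.217.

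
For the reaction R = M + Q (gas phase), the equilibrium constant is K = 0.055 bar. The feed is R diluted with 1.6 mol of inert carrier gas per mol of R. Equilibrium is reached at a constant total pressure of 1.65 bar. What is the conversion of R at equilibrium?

X = 0.265

Let X = conversion of R (basis 1 mol R); extent of reaction ξ = X.
Species balance: n_R = 1 − X; n_M = X; n_Q = X; n_I = 1.6 (inert).
Total moles n_T = 2.6 + X.
y_i = n_i/n_T, p_i = y_i·P. K = p_M p_Q / (p_R).
Substituting and setting equal to 0.055 bar gives a polynomial in X; the root in (0,1) is X = 0.265.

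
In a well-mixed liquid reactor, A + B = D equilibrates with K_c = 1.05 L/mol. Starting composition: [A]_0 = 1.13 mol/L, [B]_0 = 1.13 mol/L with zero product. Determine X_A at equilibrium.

Let X = conversion of A; extent ξ = 1.13·X mol/L.
Concentrations: [A] = 1.13 − 1.13X; [B] = 1.13 − 1.13X; [D] = 1.13X.
K_c = [D] / ([A] [B]).
Solving K_c = 1.05 for X ∈ (0,1): X = 0.411.

X = 0.411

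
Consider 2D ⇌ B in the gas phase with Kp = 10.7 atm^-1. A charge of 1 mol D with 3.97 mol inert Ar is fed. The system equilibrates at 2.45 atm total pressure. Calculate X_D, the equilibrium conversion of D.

Let X = conversion of D (basis 1 mol D); extent of reaction ξ = 0.5X.
At extent ξ: n_D = 1 − X; n_B = 0.5X; n_I = 3.97 (inert).
n_T = Σnᵢ = 4.97 − 0.5X.
Mole fractions y_i = n_i/n_T; Kp = p_B / (p_D^2) with p_i = y_i·P.
Equating to 10.7 atm^-1 and solving on 0 < X < 1: X = 0.744.

X = 0.744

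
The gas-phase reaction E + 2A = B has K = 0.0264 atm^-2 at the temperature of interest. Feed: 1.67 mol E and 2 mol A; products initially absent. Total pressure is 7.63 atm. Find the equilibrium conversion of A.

Take 2 mol A as basis and let X be its fractional conversion, so ξ = X.
Species balance: n_E = 1.67 − X; n_A = 2 − 2X; n_B = X.
Total moles n_T = 3.67 − 2X.
With p_i = (n_i/n_T)P, K = p_B / (p_E p_A^2).
Equating to 0.0264 atm^-2 and solving on 0 < X < 1: X = 0.370.

X = 0.370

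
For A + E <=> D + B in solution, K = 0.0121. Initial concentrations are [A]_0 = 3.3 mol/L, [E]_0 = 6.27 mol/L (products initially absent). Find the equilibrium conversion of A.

Let X = conversion of A; extent ξ = 3.3·X mol/L.
Concentrations: [A] = 3.3 − 3.3X; [E] = 6.27 − 3.3X; [D] = 3.3X; [B] = 3.3X.
K = [D] [B] / ([A] [E]).
Setting equal to 0.0121 and solving for X on (0,1) gives X = 0.136.

X = 0.136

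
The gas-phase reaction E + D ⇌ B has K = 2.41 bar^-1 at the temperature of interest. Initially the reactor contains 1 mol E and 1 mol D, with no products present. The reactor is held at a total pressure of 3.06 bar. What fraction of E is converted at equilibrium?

X = 0.654

Let X = conversion of E (basis 1 mol E); extent of reaction ξ = X.
Moles: n_E = 1 − X; n_D = 1 − X; n_B = X.
Summing: n_T = 2 − X.
y_i = n_i/n_T, p_i = y_i·P. K = p_B / (p_E p_D).
Setting this equal to 2.41 bar^-1 and taking the physical root (0 < X < 1) gives X = 0.654.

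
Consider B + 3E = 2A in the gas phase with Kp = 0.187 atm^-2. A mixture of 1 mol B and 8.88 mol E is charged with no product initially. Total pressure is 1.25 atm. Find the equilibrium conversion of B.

Take 1 mol B as basis and let X be its fractional conversion, so ξ = X.
Mole table: n_B = 1 − X; n_E = 8.88 − 3X; n_A = 2X.
Summing: n_T = 9.88 − 2X.
With p_i = (n_i/n_T)P, Kp = p_A^2 / (p_B p_E^3).
Substituting and setting equal to 0.187 atm^-2 gives a polynomial in X; the root in (0,1) is X = 0.457.

X = 0.457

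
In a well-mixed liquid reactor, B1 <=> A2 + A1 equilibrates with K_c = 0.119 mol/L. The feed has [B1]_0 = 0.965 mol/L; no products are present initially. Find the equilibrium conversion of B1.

X = 0.295

Let X = conversion of B1; extent ξ = 0.965·X mol/L.
Concentrations: [B1] = 0.965 − 0.965X; [A2] = 0.965X; [A1] = 0.965X.
K_c = [A2] [A1] / ([B1]).
Equating to 0.119 mol/L: the physical root is X = 0.295.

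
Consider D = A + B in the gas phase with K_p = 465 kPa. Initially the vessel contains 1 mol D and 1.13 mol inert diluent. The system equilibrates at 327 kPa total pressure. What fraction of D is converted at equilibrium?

Let X = conversion of D (basis 1 mol D); extent of reaction ξ = X.
Species balance: n_D = 1 − X; n_A = X; n_B = X; n_I = 1.13 (inert).
Summing: n_T = 2.13 + X.
With p_i = (n_i/n_T)P, K_p = p_A p_B / (p_D).
Setting this equal to 465 kPa and taking the physical root (0 < X < 1) gives X = 0.835.

X = 0.835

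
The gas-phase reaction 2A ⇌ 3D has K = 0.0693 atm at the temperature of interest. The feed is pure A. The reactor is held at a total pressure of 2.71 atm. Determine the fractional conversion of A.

Basis: 1 mol A initially; let X = conversion of A. Extent ξ = 0.5X.
At extent ξ: n_A = 1 − X; n_D = 1.5X.
Total moles n_T = 1 + 0.5X.
With p_i = (n_i/n_T)P, K = p_D^3 / (p_A^2).
Equating to 0.0693 atm and solving on 0 < X < 1: X = 0.177.

X = 0.177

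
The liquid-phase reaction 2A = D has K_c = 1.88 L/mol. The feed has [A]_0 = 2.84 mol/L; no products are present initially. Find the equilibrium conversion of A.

X = 0.737

Let X = conversion of A; extent ξ = 2.84X/2 mol/L.
Concentrations: [A] = 2.84 − 2.84X; [D] = 1.42X.
K_c = [D] / ([A]^2).
Solving K_c = 1.88 for X ∈ (0,1): X = 0.737.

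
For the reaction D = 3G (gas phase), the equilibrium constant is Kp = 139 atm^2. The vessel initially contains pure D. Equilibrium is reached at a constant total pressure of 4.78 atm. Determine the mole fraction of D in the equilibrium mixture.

y_D = 0.114

Take 1 mol D as basis and let X be its fractional conversion, so ξ = X.
Moles: n_D = 1 − X; n_G = 3X.
Summing: n_T = 1 + 2X.
With p_i = (n_i/n_T)P, Kp = p_G^3 / (p_D).
Equating to 139 atm^2 and solving on 0 < X < 1: X = 0.721.
Then n_D = 0.279, n_T = 2.44, so y_D = 0.114.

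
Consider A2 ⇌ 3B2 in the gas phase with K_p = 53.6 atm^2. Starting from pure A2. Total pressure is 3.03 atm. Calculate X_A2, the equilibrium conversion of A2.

X = 0.714

Take 1 mol A2 as basis and let X be its fractional conversion, so ξ = X.
Species balance: n_A2 = 1 − X; n_B2 = 3X.
Summing: n_T = 1 + 2X.
Mole fractions y_i = n_i/n_T; K_p = p_B2^3 / (p_A2) with p_i = y_i·P.
Substituting and setting equal to 53.6 atm^2 gives a polynomial in X; the root in (0,1) is X = 0.714.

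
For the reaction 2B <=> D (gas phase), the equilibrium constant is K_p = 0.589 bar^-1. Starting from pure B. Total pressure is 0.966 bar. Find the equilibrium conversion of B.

X = 0.447

Let X = conversion of B (basis 1 mol B); extent of reaction ξ = 0.5X.
Moles: n_B = 1 − X; n_D = 0.5X.
Total moles n_T = 1 − 0.5X.
y_i = n_i/n_T, p_i = y_i·P. K_p = p_D / (p_B^2).
This yields a degree-2 equation in X; solving on (0,1), X = 0.447.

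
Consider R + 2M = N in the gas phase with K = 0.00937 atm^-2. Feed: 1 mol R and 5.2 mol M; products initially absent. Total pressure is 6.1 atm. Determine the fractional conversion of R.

Basis: 1 mol R initially; let X = conversion of R. Extent ξ = X.
Species balance: n_R = 1 − X; n_M = 5.2 − 2X; n_N = X.
n_T = Σnᵢ = 6.2 − 2X.
y_i = n_i/n_T, p_i = y_i·P. K = p_N / (p_R p_M^2).
Setting this equal to 0.00937 atm^-2 and taking the physical root (0 < X < 1) gives X = 0.193.

X = 0.193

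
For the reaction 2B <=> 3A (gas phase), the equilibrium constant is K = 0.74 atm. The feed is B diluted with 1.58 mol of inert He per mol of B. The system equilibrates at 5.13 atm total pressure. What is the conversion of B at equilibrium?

Take 1 mol B as basis and let X be its fractional conversion, so ξ = 0.5X.
At extent ξ: n_B = 1 − X; n_A = 1.5X; n_I = 1.58 (inert).
Summing: n_T = 2.58 + 0.5X.
Mole fractions y_i = n_i/n_T; K = p_A^3 / (p_B^2) with p_i = y_i·P.
This yields a degree-3 equation in X; solving on (0,1), X = 0.363.

X = 0.363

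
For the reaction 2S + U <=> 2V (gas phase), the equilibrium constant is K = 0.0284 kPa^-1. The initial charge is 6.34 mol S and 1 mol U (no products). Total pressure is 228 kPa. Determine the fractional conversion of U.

X = 0.861

Take 1 mol U as basis and let X be its fractional conversion, so ξ = X.
At extent ξ: n_S = 6.34 − 2X; n_U = 1 − X; n_V = 2X.
Total moles n_T = 7.34 − X.
With p_i = (n_i/n_T)P, K = p_V^2 / (p_S^2 p_U).
Substituting and setting equal to 0.0284 kPa^-1 gives a polynomial in X; the root in (0,1) is X = 0.861.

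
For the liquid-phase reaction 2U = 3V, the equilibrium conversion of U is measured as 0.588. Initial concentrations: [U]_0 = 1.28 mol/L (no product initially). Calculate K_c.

K_c = 5.17 mol/L

Let X = conversion of U.
Concentrations: [U] = 1.28 − 1.28X; [V] = 1.92X.
At X = 0.588: [U] = 0.527, [V] = 1.13.
K_c = [V]^3 / ([U]^2) = 5.17 mol/L.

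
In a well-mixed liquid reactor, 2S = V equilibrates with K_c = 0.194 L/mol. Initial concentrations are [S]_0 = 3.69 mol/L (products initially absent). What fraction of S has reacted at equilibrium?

X = 0.443

Let X = conversion of S; extent ξ = 3.69X/2 mol/L.
Concentrations: [S] = 3.69 − 3.69X; [V] = 1.84X.
K_c = [V] / ([S]^2).
Setting equal to 0.194 and solving for X on (0,1) gives X = 0.443.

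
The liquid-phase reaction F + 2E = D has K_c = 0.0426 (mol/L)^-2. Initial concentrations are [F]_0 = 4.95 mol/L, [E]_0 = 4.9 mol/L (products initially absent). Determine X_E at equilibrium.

Let X = conversion of E; extent ξ = 4.9X/2 mol/L.
Concentrations: [F] = 4.95 − 2.45X; [E] = 4.9 − 4.9X; [D] = 2.45X.
K_c = [D] / ([F] [E]^2).
Setting equal to 0.0426 and solving for X on (0,1) gives X = 0.462.

X = 0.462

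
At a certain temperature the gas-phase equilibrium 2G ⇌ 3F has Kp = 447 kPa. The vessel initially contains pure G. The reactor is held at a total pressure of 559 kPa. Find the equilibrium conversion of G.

Take 1 mol G as basis and let X be its fractional conversion, so ξ = 0.5X.
Moles: n_G = 1 − X; n_F = 1.5X.
Summing: n_T = 1 + 0.5X.
y_i = n_i/n_T, p_i = y_i·P. Kp = p_F^3 / (p_G^2).
Substituting and setting equal to 447 kPa gives a polynomial in X; the root in (0,1) is X = 0.446.

X = 0.446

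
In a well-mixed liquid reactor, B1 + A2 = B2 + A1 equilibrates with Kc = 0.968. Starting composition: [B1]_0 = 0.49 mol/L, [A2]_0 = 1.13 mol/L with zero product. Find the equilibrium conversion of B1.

X = 0.693

Let X = conversion of B1; extent ξ = 0.49·X mol/L.
Concentrations: [B1] = 0.49 − 0.49X; [A2] = 1.13 − 0.49X; [B2] = 0.49X; [A1] = 0.49X.
Kc = [B2] [A1] / ([B1] [A2]).
Setting equal to 0.968 and solving for X on (0,1) gives X = 0.693.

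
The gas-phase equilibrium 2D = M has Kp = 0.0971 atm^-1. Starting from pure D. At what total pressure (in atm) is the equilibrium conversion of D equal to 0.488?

Let X = conversion of D (basis 1 mol D); extent of reaction ξ = 0.5X.
Species balance: n_D = 1 − X; n_M = 0.5X.
n_T = Σnᵢ = 1 − 0.5X.
Kp = p_M / (p_D^2) with p_i = (n_i/n_T)·P.
At X = 0.488: the mole-fraction product g(X) = Π y_i^ν_i = 0.7037. Since Kp = g(X)·P^{-1}, P = (g/Kp)^(1/1) = (0.7037/0.0971)^(1/1) = 7.25 atm.

P = 7.25 atm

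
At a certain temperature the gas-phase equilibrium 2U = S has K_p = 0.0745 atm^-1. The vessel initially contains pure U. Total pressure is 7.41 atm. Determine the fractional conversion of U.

X = 0.442

Basis: 1 mol U initially; let X = conversion of U. Extent ξ = 0.5X.
Mole table: n_U = 1 − X; n_S = 0.5X.
Summing: n_T = 1 − 0.5X.
With p_i = (n_i/n_T)P, K_p = p_S / (p_U^2).
Equating to 0.0745 atm^-1 and solving on 0 < X < 1: X = 0.442.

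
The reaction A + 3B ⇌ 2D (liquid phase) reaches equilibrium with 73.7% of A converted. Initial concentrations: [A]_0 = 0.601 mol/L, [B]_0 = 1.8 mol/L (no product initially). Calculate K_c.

Let X = conversion of A.
Concentrations: [A] = 0.601 − 0.601X; [B] = 1.8 − 1.8X; [D] = 1.2X.
At X = 0.737: [A] = 0.158, [B] = 0.471, [D] = 0.886.
K_c = [D]^2 / ([A] [B]^3) = 47.5 (mol/L)^-2.

K_c = 47.5 (mol/L)^-2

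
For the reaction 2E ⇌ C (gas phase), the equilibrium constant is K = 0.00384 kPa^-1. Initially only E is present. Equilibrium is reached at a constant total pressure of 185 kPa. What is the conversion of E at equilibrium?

X = 0.490

Take 1 mol E as basis and let X be its fractional conversion, so ξ = 0.5X.
Moles: n_E = 1 − X; n_C = 0.5X.
n_T = Σnᵢ = 1 − 0.5X.
y_i = n_i/n_T, p_i = y_i·P. K = p_C / (p_E^2).
Substituting and setting equal to 0.00384 kPa^-1 gives a polynomial in X; the root in (0,1) is X = 0.490.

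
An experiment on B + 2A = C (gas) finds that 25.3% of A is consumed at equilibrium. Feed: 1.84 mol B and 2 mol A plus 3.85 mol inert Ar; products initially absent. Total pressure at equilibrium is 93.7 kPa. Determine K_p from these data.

K_p = 0.00042 kPa^-2

Let X = conversion of A (basis 2 mol A); extent of reaction ξ = X.
Species balance: n_B = 1.84 − X; n_A = 2 − 2X; n_C = X; n_I = 3.85 (inert).
Summing: n_T = 7.69 − 2X.
At X = 0.253: n_B = 1.59, n_A = 1.49, n_C = 0.253, n_T = 7.18.
p_i = (n_i/n_T)·P. K_p = p_C / (p_B p_A^2) = 0.00042 kPa^-2.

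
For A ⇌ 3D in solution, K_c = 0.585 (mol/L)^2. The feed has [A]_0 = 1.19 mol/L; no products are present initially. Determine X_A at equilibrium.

X = 0.228

Let X = conversion of A; extent ξ = 1.19·X mol/L.
Concentrations: [A] = 1.19 − 1.19X; [D] = 3.57X.
K_c = [D]^3 / ([A]).
Setting equal to 0.585 and solving for X on (0,1) gives X = 0.228.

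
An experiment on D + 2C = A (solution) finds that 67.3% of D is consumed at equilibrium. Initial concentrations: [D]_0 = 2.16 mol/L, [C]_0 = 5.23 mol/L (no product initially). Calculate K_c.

Let X = conversion of D.
Concentrations: [D] = 2.16 − 2.16X; [C] = 5.23 − 4.32X; [A] = 2.16X.
At X = 0.673: [D] = 0.706, [C] = 2.32, [A] = 1.45.
K_c = [A] / ([D] [C]^2) = 0.382 (mol/L)^-2.

K_c = 0.382 (mol/L)^-2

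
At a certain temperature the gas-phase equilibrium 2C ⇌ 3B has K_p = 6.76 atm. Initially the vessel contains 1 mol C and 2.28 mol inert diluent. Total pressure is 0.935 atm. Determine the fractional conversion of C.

Take 1 mol C as basis and let X be its fractional conversion, so ξ = 0.5X.
Species balance: n_C = 1 − X; n_B = 1.5X; n_I = 2.28 (inert).
Summing: n_T = 3.28 + 0.5X.
With p_i = (n_i/n_T)P, K_p = p_B^3 / (p_C^2).
Equating to 6.76 atm and solving on 0 < X < 1: X = 0.762.

X = 0.762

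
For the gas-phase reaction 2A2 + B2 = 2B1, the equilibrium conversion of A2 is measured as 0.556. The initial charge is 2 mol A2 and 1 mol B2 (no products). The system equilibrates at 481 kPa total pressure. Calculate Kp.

Basis: 2 mol A2 initially; let X = conversion of A2. Extent ξ = X.
Moles: n_A2 = 2 − 2X; n_B2 = 1 − X; n_B1 = 2X.
Summing: n_T = 3 − X.
At X = 0.556: n_A2 = 0.888, n_B2 = 0.444, n_B1 = 1.11, n_T = 2.44.
p_i = (n_i/n_T)·P. Kp = p_B1^2 / (p_A2^2 p_B2) = 0.0179 kPa^-1.

Kp = 0.0179 kPa^-1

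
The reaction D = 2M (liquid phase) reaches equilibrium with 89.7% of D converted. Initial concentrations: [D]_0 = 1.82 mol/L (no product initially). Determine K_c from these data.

Let X = conversion of D.
Concentrations: [D] = 1.82 − 1.82X; [M] = 3.64X.
At X = 0.897: [D] = 0.187, [M] = 3.27.
K_c = [M]^2 / ([D]) = 56.9 mol/L.

K_c = 56.9 mol/L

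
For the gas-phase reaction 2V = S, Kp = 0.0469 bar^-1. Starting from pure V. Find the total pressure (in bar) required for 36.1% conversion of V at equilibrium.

Basis: 1 mol V initially; let X = conversion of V. Extent ξ = 0.5X.
Moles: n_V = 1 − X; n_S = 0.5X.
n_T = Σnᵢ = 1 − 0.5X.
Kp = p_S / (p_V^2) with p_i = (n_i/n_T)·P.
At X = 0.361: the mole-fraction product g(X) = Π y_i^ν_i = 0.3623. Since Kp = g(X)·P^{-1}, P = (g/Kp)^(1/1) = (0.3623/0.0469)^(1/1) = 7.72 bar.

P = 7.72 bar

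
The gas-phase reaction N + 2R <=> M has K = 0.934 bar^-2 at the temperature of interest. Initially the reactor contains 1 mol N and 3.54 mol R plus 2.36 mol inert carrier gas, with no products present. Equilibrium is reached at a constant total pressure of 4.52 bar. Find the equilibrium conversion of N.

X = 0.735

Let X = conversion of N (basis 1 mol N); extent of reaction ξ = X.
Species balance: n_N = 1 − X; n_R = 3.54 − 2X; n_M = X; n_I = 2.36 (inert).
Summing: n_T = 6.9 − 2X.
With p_i = (n_i/n_T)P, K = p_M / (p_N p_R^2).
Equating to 0.934 bar^-2 and solving on 0 < X < 1: X = 0.735.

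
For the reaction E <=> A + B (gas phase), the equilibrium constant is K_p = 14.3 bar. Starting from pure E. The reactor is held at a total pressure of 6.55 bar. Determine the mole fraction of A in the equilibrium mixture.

y_A = 0.453

Basis: 1 mol E initially; let X = conversion of E. Extent ξ = X.
At extent ξ: n_E = 1 − X; n_A = X; n_B = X.
n_T = Σnᵢ = 1 + X.
Mole fractions y_i = n_i/n_T; K_p = p_A p_B / (p_E) with p_i = y_i·P.
Substituting and setting equal to 14.3 bar gives a polynomial in X; the root in (0,1) is X = 0.828.
Then n_A = 0.828, n_T = 1.83, so y_A = 0.453.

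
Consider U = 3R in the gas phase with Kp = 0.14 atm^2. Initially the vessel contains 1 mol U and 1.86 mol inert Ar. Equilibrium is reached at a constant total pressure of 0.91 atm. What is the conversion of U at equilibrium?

X = 0.371

Let X = conversion of U (basis 1 mol U); extent of reaction ξ = X.
At extent ξ: n_U = 1 − X; n_R = 3X; n_I = 1.86 (inert).
n_T = Σnᵢ = 2.86 + 2X.
Mole fractions y_i = n_i/n_T; Kp = p_R^3 / (p_U) with p_i = y_i·P.
Substituting and setting equal to 0.14 atm^2 gives a polynomial in X; the root in (0,1) is X = 0.371.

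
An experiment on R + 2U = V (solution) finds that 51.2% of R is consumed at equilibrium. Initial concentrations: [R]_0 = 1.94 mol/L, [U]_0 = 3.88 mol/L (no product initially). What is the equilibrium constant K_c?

K_c = 0.293 (mol/L)^-2

Let X = conversion of R.
Concentrations: [R] = 1.94 − 1.94X; [U] = 3.88 − 3.88X; [V] = 1.94X.
At X = 0.512: [R] = 0.947, [U] = 1.89, [V] = 0.993.
K_c = [V] / ([R] [U]^2) = 0.293 (mol/L)^-2.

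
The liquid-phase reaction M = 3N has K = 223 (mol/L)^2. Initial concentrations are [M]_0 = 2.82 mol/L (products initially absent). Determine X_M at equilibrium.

Let X = conversion of M; extent ξ = 2.82·X mol/L.
Concentrations: [M] = 2.82 − 2.82X; [N] = 8.46X.
K = [N]^3 / ([M]).
This equals 223 at X = 0.687 (the root in 0 < X < 1).

X = 0.687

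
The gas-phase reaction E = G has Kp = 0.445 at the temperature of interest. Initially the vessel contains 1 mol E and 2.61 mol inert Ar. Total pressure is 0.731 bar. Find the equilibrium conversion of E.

Basis: 1 mol E initially; let X = conversion of E. Extent ξ = X.
At extent ξ: n_E = 1 − X; n_G = X; n_I = 2.61 (inert).
n_T stays at 3.61 (no change in mole number).
Mole fractions y_i = n_i/n_T; Kp = p_G / (p_E) with p_i = y_i·P.
Setting this equal to 0.445 and taking the physical root (0 < X < 1) gives X = 0.308.

X = 0.308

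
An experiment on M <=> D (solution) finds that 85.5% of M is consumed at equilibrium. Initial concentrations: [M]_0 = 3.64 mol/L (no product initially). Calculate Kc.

Let X = conversion of M.
Concentrations: [M] = 3.64 − 3.64X; [D] = 3.64X.
At X = 0.855: [M] = 0.528, [D] = 3.11.
Kc = [D] / ([M]) = 5.9.

Kc = 5.9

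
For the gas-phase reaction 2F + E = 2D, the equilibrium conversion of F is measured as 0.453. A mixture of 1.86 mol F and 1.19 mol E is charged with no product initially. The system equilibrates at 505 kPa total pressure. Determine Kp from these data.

Let X = conversion of F (basis 1.86 mol F); extent of reaction ξ = 0.93X.
Moles: n_F = 1.86 − 1.86X; n_E = 1.19 − 0.93X; n_D = 1.86X.
Total moles n_T = 3.05 − 0.93X.
At X = 0.453: n_F = 1.02, n_E = 0.769, n_D = 0.843, n_T = 2.63.
p_i = (n_i/n_T)·P. Kp = p_D^2 / (p_F^2 p_E) = 0.00464 kPa^-1.

Kp = 0.00464 kPa^-1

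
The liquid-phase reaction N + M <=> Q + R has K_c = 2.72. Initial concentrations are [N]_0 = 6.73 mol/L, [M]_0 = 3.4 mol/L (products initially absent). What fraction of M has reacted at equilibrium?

X = 0.800

Let X = conversion of M; extent ξ = 3.4·X mol/L.
Concentrations: [N] = 6.73 − 3.4X; [M] = 3.4 − 3.4X; [Q] = 3.4X; [R] = 3.4X.
K_c = [Q] [R] / ([N] [M]).
This equals 2.72 at X = 0.800 (the root in 0 < X < 1).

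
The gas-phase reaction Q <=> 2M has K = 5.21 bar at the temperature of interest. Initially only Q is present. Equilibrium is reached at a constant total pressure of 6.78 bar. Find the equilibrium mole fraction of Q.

Take 1 mol Q as basis and let X be its fractional conversion, so ξ = X.
At extent ξ: n_Q = 1 − X; n_M = 2X.
Summing: n_T = 1 + X.
With p_i = (n_i/n_T)P, K = p_M^2 / (p_Q).
This yields a degree-2 equation in X; solving on (0,1), X = 0.401.
Then n_Q = 0.599, n_T = 1.4, so y_Q = 0.427.

y_Q = 0.427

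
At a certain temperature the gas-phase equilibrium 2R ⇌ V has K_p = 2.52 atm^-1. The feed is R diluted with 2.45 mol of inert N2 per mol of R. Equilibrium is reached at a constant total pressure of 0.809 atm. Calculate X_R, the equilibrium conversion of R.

Basis: 1 mol R initially; let X = conversion of R. Extent ξ = 0.5X.
Moles: n_R = 1 − X; n_V = 0.5X; n_I = 2.45 (inert).
Summing: n_T = 3.45 − 0.5X.
With p_i = (n_i/n_T)P, K_p = p_V / (p_R^2).
Substituting and setting equal to 2.52 atm^-1 gives a polynomial in X; the root in (0,1) is X = 0.421.

X = 0.421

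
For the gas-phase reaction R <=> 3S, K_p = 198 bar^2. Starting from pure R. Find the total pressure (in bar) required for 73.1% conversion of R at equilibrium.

P = 5.53 bar

Take 1 mol R as basis and let X be its fractional conversion, so ξ = X.
Mole table: n_R = 1 − X; n_S = 3X.
Summing: n_T = 1 + 2X.
K_p = p_S^3 / (p_R) with p_i = (n_i/n_T)·P.
At X = 0.731: the mole-fraction product g(X) = Π y_i^ν_i = 6.468. Since K_p = g(X)·P^{2}, P = (K_p/g)^(1/2) = (198/6.468)^(1/2) = 5.53 bar.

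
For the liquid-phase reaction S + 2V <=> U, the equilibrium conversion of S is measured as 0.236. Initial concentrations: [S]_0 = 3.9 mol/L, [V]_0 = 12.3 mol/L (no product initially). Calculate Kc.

Kc = 0.00282 (mol/L)^-2

Let X = conversion of S.
Concentrations: [S] = 3.9 − 3.9X; [V] = 12.3 − 7.8X; [U] = 3.9X.
At X = 0.236: [S] = 2.98, [V] = 10.5, [U] = 0.92.
Kc = [U] / ([S] [V]^2) = 0.00282 (mol/L)^-2.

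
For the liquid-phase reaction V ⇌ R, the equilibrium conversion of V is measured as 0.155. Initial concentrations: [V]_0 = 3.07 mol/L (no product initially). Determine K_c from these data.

Let X = conversion of V.
Concentrations: [V] = 3.07 − 3.07X; [R] = 3.07X.
At X = 0.155: [V] = 2.59, [R] = 0.476.
K_c = [R] / ([V]) = 0.183.

K_c = 0.183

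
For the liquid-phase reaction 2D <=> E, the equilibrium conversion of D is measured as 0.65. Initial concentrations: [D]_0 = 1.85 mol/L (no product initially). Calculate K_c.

K_c = 1.43 L/mol

Let X = conversion of D.
Concentrations: [D] = 1.85 − 1.85X; [E] = 0.925X.
At X = 0.65: [D] = 0.647, [E] = 0.601.
K_c = [E] / ([D]^2) = 1.43 L/mol.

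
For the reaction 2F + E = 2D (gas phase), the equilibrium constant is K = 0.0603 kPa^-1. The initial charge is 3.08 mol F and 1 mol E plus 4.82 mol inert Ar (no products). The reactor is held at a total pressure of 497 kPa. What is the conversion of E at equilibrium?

Basis: 1 mol E initially; let X = conversion of E. Extent ξ = X.
At extent ξ: n_F = 3.08 − 2X; n_E = 1 − X; n_D = 2X; n_I = 4.82 (inert).
Total moles n_T = 8.9 − X.
y_i = n_i/n_T, p_i = y_i·P. K = p_D^2 / (p_F^2 p_E).
This yields a degree-3 equation in X; solving on (0,1), X = 0.752.

X = 0.752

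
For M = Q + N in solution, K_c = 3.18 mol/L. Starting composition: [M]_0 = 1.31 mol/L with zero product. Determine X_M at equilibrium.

Let X = conversion of M; extent ξ = 1.31·X mol/L.
Concentrations: [M] = 1.31 − 1.31X; [Q] = 1.31X; [N] = 1.31X.
K_c = [Q] [N] / ([M]).
Solving K_c = 3.18 for X ∈ (0,1): X = 0.761.

X = 0.761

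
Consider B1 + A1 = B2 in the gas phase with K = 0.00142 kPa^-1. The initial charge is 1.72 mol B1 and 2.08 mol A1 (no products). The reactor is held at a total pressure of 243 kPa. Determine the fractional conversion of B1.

Let X = conversion of B1 (basis 1.72 mol B1); extent of reaction ξ = 1.72X.
Mole table: n_B1 = 1.72 − 1.72X; n_A1 = 2.08 − 1.72X; n_B2 = 1.72X.
Total moles n_T = 3.8 − 1.72X.
With p_i = (n_i/n_T)P, K = p_B2 / (p_B1 p_A1).
Equating to 0.00142 kPa^-1 and solving on 0 < X < 1: X = 0.151.

X = 0.151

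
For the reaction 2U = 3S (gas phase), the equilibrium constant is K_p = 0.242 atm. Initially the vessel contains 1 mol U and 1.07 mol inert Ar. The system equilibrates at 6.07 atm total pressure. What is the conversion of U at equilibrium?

Let X = conversion of U (basis 1 mol U); extent of reaction ξ = 0.5X.
Mole table: n_U = 1 − X; n_S = 1.5X; n_I = 1.07 (inert).
n_T = Σnᵢ = 2.07 + 0.5X.
y_i = n_i/n_T, p_i = y_i·P. K_p = p_S^3 / (p_U^2).
Setting this equal to 0.242 atm and taking the physical root (0 < X < 1) gives X = 0.245.

X = 0.245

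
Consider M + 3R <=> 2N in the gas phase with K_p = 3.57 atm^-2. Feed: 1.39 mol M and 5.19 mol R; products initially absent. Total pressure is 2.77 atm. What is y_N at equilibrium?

y_N = 0.460

Basis: 1.39 mol M initially; let X = conversion of M. Extent ξ = 1.39X.
Species balance: n_M = 1.39 − 1.39X; n_R = 5.19 − 4.17X; n_N = 2.78X.
Summing: n_T = 6.58 − 2.78X.
y_i = n_i/n_T, p_i = y_i·P. K_p = p_N^2 / (p_M p_R^3).
This yields a degree-4 equation in X; solving on (0,1), X = 0.746.
Then n_N = 2.07, n_T = 4.51, so y_N = 0.460.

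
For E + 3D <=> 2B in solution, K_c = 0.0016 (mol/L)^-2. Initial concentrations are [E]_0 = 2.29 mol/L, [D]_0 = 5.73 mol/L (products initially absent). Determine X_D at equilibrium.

X = 0.157

Let X = conversion of D; extent ξ = 5.73X/3 mol/L.
Concentrations: [E] = 2.29 − 1.91X; [D] = 5.73 − 5.73X; [B] = 3.82X.
K_c = [B]^2 / ([E] [D]^3).
Setting equal to 0.0016 and solving for X on (0,1) gives X = 0.157.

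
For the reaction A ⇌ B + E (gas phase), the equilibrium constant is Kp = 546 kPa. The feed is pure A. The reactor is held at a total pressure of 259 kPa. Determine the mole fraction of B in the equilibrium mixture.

y_B = 0.452

Take 1 mol A as basis and let X be its fractional conversion, so ξ = X.
At extent ξ: n_A = 1 − X; n_B = X; n_E = X.
Summing: n_T = 1 + X.
Mole fractions y_i = n_i/n_T; Kp = p_B p_E / (p_A) with p_i = y_i·P.
Substituting and setting equal to 546 kPa gives a polynomial in X; the root in (0,1) is X = 0.824.
Then n_B = 0.824, n_T = 1.82, so y_B = 0.452.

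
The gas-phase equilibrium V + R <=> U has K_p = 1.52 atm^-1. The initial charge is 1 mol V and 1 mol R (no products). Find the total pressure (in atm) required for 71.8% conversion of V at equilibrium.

Basis: 1 mol V initially; let X = conversion of V. Extent ξ = X.
At extent ξ: n_V = 1 − X; n_R = 1 − X; n_U = X.
Summing: n_T = 2 − X.
K_p = p_U / (p_V p_R) with p_i = (n_i/n_T)·P.
At X = 0.718: the mole-fraction product g(X) = Π y_i^ν_i = 11.57. Since K_p = g(X)·P^{-1}, P = (g/K_p)^(1/1) = (11.57/1.52)^(1/1) = 7.62 atm.

P = 7.62 atm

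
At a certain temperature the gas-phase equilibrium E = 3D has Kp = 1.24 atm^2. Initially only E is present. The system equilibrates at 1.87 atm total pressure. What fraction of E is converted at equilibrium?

Let X = conversion of E (basis 1 mol E); extent of reaction ξ = X.
Moles: n_E = 1 − X; n_D = 3X.
n_T = Σnᵢ = 1 + 2X.
Mole fractions y_i = n_i/n_T; Kp = p_D^3 / (p_E) with p_i = y_i·P.
Setting this equal to 1.24 atm^2 and taking the physical root (0 < X < 1) gives X = 0.285.

X = 0.285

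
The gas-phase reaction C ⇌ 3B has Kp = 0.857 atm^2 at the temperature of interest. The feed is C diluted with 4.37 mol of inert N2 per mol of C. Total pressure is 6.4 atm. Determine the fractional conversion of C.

Take 1 mol C as basis and let X be its fractional conversion, so ξ = X.
At extent ξ: n_C = 1 − X; n_B = 3X; n_I = 4.37 (inert).
n_T = Σnᵢ = 5.37 + 2X.
Mole fractions y_i = n_i/n_T; Kp = p_B^3 / (p_C) with p_i = y_i·P.
This yields a degree-3 equation in X; solving on (0,1), X = 0.270.

X = 0.270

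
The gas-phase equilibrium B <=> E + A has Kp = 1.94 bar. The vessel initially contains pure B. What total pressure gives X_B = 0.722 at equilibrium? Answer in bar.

P = 1.78 bar

Take 1 mol B as basis and let X be its fractional conversion, so ξ = X.
At extent ξ: n_B = 1 − X; n_E = X; n_A = X.
Summing: n_T = 1 + X.
Kp = p_E p_A / (p_B) with p_i = (n_i/n_T)·P.
At X = 0.722: the mole-fraction product g(X) = Π y_i^ν_i = 1.089. Since Kp = g(X)·P^{1}, P = (Kp/g)^(1/1) = (1.94/1.089)^(1/1) = 1.78 bar.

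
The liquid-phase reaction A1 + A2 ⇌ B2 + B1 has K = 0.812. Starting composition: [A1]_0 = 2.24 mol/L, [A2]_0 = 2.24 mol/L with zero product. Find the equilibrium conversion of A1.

X = 0.474

Let X = conversion of A1; extent ξ = 2.24·X mol/L.
Concentrations: [A1] = 2.24 − 2.24X; [A2] = 2.24 − 2.24X; [B2] = 2.24X; [B1] = 2.24X.
K = [B2] [B1] / ([A1] [A2]).
This equals 0.812 at X = 0.474 (the root in 0 < X < 1).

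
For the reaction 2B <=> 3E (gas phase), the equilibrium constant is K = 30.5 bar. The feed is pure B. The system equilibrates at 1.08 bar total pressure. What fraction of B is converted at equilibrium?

Let X = conversion of B (basis 1 mol B); extent of reaction ξ = 0.5X.
Species balance: n_B = 1 − X; n_E = 1.5X.
Summing: n_T = 1 + 0.5X.
Mole fractions y_i = n_i/n_T; K = p_E^3 / (p_B^2) with p_i = y_i·P.
Equating to 30.5 bar and solving on 0 < X < 1: X = 0.793.

X = 0.793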